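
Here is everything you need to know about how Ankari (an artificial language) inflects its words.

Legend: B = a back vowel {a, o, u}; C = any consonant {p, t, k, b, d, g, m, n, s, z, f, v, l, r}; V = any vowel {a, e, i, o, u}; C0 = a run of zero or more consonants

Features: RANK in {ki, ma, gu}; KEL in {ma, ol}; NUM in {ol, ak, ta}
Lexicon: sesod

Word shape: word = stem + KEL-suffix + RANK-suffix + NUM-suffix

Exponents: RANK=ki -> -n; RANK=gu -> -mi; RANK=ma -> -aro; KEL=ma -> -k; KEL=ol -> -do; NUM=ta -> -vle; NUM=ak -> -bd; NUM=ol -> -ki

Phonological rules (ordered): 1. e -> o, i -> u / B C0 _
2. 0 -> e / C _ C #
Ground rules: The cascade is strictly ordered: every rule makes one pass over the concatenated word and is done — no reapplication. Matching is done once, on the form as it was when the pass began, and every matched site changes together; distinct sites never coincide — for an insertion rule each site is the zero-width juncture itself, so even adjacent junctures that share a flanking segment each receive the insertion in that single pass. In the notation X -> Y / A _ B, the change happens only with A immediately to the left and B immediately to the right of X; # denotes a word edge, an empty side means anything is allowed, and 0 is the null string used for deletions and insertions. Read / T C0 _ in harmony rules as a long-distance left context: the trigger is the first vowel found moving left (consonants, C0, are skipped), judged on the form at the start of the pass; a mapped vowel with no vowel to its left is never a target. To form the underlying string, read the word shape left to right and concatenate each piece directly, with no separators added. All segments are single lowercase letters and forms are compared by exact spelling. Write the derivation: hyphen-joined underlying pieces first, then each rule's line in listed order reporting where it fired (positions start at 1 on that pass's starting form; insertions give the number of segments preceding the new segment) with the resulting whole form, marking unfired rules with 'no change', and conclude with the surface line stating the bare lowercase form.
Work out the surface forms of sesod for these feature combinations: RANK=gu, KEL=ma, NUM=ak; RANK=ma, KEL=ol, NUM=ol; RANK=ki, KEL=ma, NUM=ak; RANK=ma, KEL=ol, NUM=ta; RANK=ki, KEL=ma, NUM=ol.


cell RANK=gu, KEL=ma, NUM=ak:
underlying: sesod-k-mi-bd
1. e -> o, i -> u / B C0 _: fires at position(s) 8: sesodkmubd
2. 0 -> e / C _ C #: inserts after position(s) 9: sesodkmubed
surface: sesodkmubed

cell RANK=ma, KEL=ol, NUM=ol:
underlying: sesod-do-aro-ki
1. e -> o, i -> u / B C0 _: fires at position(s) 12: sesoddoaroku
2. 0 -> e / C _ C #: no change
surface: sesoddoaroku

cell RANK=ki, KEL=ma, NUM=ak:
underlying: sesod-k-n-bd
1. e -> o, i -> u / B C0 _: no change
2. 0 -> e / C _ C #: inserts after position(s) 8: sesodknbed
surface: sesodknbed

cell RANK=ma, KEL=ol, NUM=ta:
underlying: sesod-do-aro-vle
1. e -> o, i -> u / B C0 _: fires at position(s) 13: sesoddoarovlo
2. 0 -> e / C _ C #: no change
surface: sesoddoarovlo

cell RANK=ki, KEL=ma, NUM=ol:
underlying: sesod-k-n-ki
1. e -> o, i -> u / B C0 _: fires at position(s) 9: sesodknku
2. 0 -> e / C _ C #: no change
surface: sesodknku


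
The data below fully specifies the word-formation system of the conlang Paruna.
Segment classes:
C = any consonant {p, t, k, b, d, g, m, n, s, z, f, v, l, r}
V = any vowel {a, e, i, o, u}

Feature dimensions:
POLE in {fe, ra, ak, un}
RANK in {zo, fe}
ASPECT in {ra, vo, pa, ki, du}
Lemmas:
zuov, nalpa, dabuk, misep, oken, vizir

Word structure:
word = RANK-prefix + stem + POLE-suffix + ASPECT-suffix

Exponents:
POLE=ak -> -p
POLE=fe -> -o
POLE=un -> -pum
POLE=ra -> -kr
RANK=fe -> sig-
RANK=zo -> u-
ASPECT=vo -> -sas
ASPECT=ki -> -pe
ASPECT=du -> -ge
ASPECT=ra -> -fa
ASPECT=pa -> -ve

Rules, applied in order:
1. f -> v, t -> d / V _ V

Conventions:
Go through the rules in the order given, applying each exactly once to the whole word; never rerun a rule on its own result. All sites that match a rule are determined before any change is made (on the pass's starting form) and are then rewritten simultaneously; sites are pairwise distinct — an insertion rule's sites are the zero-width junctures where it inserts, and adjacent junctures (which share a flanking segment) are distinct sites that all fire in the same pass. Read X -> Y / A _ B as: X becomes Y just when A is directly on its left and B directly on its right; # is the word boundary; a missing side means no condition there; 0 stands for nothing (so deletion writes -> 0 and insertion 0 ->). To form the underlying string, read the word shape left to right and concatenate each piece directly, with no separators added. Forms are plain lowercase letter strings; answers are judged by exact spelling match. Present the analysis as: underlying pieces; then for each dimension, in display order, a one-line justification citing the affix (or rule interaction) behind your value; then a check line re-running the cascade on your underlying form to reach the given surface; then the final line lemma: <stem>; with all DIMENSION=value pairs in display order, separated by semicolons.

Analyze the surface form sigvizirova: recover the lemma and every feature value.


underlying: sig-vizir-o-fa
POLE=fe - signalled by the affix -o
RANK=fe - signalled by the affix sig-
ASPECT=ra - signalled by the affix -fa
check: sigvizirofa -> sigvizirova
lemma: vizir; POLE=fe; RANK=fe; ASPECT=ra


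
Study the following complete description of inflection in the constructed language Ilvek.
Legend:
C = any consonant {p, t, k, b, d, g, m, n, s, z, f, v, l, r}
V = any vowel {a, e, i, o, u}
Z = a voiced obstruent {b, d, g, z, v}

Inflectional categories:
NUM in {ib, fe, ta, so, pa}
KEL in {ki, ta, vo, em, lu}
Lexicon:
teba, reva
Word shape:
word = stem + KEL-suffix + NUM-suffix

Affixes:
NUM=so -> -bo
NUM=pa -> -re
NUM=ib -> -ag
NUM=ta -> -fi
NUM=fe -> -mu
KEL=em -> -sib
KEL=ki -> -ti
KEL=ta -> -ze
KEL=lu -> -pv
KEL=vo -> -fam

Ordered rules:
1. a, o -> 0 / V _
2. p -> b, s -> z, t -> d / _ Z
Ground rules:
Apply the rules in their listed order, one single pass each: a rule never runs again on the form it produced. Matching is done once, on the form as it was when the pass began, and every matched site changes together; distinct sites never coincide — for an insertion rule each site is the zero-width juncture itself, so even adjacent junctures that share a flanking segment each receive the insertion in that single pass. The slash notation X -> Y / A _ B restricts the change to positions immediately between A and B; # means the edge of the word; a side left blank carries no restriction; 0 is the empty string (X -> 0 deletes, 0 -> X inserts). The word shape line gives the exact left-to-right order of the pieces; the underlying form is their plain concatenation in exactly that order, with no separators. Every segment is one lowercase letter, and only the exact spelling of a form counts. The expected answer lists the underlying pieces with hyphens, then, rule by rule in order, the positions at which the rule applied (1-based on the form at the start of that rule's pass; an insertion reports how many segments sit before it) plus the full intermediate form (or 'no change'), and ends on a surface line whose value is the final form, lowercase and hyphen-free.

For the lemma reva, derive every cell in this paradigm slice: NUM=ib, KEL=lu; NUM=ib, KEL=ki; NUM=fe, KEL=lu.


cell NUM=ib, KEL=lu:
underlying: reva-pv-ag
1. a, o -> 0 / V _: no change
2. p -> b, s -> z, t -> d / _ Z: fires at position(s) 5: revabvag
surface: revabvag

cell NUM=ib, KEL=ki:
underlying: reva-ti-ag
1. a, o -> 0 / V _: fires at position(s) 7: revatig
2. p -> b, s -> z, t -> d / _ Z: no change
surface: revatig

cell NUM=fe, KEL=lu:
underlying: reva-pv-mu
1. a, o -> 0 / V _: no change
2. p -> b, s -> z, t -> d / _ Z: fires at position(s) 5: revabvmu
surface: revabvmu


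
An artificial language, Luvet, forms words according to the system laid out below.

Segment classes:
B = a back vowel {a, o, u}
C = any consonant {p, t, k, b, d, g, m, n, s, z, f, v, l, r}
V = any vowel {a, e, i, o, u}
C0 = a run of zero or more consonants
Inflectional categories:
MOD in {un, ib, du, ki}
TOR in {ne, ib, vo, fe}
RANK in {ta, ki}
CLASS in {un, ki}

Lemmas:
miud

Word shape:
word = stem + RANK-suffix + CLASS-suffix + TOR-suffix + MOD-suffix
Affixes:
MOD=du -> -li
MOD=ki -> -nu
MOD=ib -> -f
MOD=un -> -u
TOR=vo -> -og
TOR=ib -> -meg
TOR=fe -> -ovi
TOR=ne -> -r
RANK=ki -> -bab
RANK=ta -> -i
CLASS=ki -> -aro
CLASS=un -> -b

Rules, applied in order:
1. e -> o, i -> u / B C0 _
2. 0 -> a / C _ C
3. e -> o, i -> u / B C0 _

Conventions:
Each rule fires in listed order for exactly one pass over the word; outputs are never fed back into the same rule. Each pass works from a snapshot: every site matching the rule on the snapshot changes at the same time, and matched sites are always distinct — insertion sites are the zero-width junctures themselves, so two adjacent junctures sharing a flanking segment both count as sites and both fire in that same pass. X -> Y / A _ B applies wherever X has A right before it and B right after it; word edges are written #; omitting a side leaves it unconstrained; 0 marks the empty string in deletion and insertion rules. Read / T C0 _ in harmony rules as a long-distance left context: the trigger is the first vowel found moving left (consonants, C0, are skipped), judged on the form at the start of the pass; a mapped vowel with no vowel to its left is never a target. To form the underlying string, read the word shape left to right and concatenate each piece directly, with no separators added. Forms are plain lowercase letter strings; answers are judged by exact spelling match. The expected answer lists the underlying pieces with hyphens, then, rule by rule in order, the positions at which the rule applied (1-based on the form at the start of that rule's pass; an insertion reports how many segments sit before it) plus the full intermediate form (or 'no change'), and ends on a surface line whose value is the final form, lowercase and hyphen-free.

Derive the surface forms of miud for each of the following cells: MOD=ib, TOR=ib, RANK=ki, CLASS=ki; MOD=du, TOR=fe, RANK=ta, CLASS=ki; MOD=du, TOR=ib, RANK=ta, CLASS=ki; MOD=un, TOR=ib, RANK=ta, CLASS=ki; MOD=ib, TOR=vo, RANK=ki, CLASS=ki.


cell MOD=ib, TOR=ib, RANK=ki, CLASS=ki:
underlying: miud-bab-aro-meg-f
1. e -> o, i -> u / B C0 _: fires at position(s) 12: miudbabaromogf
2. 0 -> a / C _ C: inserts after position(s) 4, 13: miudababaromogaf
3. e -> o, i -> u / B C0 _: no change
surface: miudababaromogaf

cell MOD=du, TOR=fe, RANK=ta, CLASS=ki:
underlying: miud-i-aro-ovi-li
1. e -> o, i -> u / B C0 _: fires at position(s) 5, 11: miuduaroovuli
2. 0 -> a / C _ C: no change
3. e -> o, i -> u / B C0 _: fires at position(s) 13: miuduaroovulu
surface: miuduaroovulu

cell MOD=du, TOR=ib, RANK=ta, CLASS=ki:
underlying: miud-i-aro-meg-li
1. e -> o, i -> u / B C0 _: fires at position(s) 5, 10: miuduaromogli
2. 0 -> a / C _ C: inserts after position(s) 11: miuduaromogali
3. e -> o, i -> u / B C0 _: fires at position(s) 14: miuduaromogalu
surface: miuduaromogalu

cell MOD=un, TOR=ib, RANK=ta, CLASS=ki:
underlying: miud-i-aro-meg-u
1. e -> o, i -> u / B C0 _: fires at position(s) 5, 10: miuduaromogu
2. 0 -> a / C _ C: no change
3. e -> o, i -> u / B C0 _: no change
surface: miuduaromogu

cell MOD=ib, TOR=vo, RANK=ki, CLASS=ki:
underlying: miud-bab-aro-og-f
1. e -> o, i -> u / B C0 _: no change
2. 0 -> a / C _ C: inserts after position(s) 4, 12: miudababaroogaf
3. e -> o, i -> u / B C0 _: no change
surface: miudababaroogaf


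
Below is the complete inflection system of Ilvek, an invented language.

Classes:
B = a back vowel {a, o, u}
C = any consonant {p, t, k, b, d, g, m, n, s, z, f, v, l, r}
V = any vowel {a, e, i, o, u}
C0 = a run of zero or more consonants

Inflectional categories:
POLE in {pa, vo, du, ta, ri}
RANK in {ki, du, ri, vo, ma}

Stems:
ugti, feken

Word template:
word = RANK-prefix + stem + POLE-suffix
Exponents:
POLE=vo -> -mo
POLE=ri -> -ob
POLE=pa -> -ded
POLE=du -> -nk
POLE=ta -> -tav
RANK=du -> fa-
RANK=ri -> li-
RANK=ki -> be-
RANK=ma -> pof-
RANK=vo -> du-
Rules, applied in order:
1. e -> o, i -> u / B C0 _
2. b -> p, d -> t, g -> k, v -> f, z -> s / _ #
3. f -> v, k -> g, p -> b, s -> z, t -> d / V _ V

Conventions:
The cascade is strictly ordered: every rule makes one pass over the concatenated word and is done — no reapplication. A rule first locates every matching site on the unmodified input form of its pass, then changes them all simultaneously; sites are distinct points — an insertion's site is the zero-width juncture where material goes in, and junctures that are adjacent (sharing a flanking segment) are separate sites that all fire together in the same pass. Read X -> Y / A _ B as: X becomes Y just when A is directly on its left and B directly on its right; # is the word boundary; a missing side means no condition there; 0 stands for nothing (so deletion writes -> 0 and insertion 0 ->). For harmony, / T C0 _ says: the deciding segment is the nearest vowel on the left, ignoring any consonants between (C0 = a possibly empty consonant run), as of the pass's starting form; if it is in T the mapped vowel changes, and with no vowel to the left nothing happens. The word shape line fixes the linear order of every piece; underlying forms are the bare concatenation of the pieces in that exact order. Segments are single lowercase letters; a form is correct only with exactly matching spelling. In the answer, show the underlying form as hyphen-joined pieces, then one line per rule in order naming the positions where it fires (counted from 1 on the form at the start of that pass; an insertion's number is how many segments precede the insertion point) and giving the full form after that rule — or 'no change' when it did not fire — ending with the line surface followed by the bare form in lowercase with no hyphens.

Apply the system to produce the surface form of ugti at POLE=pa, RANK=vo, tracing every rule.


underlying: du-ugti-ded
1. e -> o, i -> u / B C0 _: fires at position(s) 6: duugtuded
2. b -> p, d -> t, g -> k, v -> f, z -> s / _ #: fires at position(s) 9: duugtudet
3. f -> v, k -> g, p -> b, s -> z, t -> d / V _ V: no change
surface: duugtudet


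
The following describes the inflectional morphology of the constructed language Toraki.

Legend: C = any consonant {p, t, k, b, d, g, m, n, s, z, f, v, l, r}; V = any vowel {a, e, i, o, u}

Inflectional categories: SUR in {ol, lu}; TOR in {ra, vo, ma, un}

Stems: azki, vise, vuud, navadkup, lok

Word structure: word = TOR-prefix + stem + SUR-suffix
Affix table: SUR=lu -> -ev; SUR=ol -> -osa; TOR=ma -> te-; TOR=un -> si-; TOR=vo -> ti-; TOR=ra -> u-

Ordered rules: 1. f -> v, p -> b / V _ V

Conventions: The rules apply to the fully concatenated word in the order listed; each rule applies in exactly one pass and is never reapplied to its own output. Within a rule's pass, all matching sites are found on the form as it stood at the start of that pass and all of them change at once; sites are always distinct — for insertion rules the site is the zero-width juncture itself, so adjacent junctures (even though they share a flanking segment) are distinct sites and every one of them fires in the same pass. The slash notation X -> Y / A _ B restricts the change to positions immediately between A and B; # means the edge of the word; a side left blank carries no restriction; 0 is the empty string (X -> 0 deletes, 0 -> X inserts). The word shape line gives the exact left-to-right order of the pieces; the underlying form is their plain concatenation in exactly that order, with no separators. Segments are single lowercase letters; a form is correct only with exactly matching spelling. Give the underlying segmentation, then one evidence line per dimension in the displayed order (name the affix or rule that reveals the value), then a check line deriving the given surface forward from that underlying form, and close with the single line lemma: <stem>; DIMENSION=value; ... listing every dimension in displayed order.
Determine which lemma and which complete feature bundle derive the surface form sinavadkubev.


underlying: si-navadkup-ev
SUR=lu - signalled by the affix -ev
TOR=un - signalled by the affix si-
check: sinavadkupev -> sinavadkubev
lemma: navadkup; SUR=lu; TOR=un


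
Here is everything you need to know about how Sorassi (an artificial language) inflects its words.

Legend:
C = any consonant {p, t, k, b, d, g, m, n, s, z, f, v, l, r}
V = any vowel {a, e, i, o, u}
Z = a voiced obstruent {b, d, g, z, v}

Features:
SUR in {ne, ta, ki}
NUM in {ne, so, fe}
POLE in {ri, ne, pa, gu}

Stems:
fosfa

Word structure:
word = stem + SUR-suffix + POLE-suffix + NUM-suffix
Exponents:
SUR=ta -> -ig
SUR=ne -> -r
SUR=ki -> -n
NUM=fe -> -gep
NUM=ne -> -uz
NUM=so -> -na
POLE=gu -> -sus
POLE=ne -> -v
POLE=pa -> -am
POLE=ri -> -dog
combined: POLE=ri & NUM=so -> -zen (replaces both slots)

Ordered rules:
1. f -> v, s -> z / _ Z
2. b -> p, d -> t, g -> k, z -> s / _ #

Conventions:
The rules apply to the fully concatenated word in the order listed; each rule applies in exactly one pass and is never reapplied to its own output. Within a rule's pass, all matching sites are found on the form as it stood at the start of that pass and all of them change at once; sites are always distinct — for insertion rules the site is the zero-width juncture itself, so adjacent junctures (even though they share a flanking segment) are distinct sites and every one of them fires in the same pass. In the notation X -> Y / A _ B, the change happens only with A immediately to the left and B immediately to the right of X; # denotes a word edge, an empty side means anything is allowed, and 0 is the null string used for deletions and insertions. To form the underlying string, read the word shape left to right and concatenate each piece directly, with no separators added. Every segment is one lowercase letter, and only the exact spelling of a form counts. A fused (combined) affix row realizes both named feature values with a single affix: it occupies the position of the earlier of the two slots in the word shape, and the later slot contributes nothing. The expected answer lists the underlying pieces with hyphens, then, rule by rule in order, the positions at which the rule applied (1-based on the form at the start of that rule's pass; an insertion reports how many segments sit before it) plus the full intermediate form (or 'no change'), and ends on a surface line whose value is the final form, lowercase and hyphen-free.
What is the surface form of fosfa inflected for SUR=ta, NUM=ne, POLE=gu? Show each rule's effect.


underlying: fosfa-ig-sus-uz
1. f -> v, s -> z / _ Z: no change
2. b -> p, d -> t, g -> k, z -> s / _ #: fires at position(s) 12: fosfaigsusus
surface: fosfaigsusus


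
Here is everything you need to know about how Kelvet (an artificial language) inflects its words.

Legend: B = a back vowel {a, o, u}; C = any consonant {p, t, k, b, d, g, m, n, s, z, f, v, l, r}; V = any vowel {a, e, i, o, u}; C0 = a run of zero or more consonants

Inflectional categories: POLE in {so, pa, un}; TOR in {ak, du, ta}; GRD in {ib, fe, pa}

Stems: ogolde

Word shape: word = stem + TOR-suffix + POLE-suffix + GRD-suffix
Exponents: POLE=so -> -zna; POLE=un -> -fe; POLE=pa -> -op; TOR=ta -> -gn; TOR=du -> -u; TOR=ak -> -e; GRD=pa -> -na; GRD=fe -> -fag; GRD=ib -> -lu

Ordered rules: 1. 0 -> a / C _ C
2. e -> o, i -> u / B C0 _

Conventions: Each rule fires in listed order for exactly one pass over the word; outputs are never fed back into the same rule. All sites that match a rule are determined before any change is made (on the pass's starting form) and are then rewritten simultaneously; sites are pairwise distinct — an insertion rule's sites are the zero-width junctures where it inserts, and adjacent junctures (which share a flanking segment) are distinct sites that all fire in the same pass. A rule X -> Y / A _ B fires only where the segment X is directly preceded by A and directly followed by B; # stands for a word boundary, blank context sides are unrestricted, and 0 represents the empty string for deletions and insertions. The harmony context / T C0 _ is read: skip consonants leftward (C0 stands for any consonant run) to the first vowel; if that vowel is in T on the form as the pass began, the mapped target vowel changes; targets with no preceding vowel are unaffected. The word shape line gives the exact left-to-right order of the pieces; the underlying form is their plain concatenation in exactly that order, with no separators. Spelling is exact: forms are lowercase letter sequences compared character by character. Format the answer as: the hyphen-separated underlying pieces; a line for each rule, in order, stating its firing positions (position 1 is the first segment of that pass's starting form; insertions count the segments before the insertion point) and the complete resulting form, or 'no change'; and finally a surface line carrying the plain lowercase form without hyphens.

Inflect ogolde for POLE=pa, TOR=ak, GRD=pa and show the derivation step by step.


underlying: ogolde-e-op-na
1. 0 -> a / C _ C: inserts after position(s) 4, 9: ogoladeeopana
2. e -> o, i -> u / B C0 _: fires at position(s) 7: ogoladoeopana
surface: ogoladoeopana


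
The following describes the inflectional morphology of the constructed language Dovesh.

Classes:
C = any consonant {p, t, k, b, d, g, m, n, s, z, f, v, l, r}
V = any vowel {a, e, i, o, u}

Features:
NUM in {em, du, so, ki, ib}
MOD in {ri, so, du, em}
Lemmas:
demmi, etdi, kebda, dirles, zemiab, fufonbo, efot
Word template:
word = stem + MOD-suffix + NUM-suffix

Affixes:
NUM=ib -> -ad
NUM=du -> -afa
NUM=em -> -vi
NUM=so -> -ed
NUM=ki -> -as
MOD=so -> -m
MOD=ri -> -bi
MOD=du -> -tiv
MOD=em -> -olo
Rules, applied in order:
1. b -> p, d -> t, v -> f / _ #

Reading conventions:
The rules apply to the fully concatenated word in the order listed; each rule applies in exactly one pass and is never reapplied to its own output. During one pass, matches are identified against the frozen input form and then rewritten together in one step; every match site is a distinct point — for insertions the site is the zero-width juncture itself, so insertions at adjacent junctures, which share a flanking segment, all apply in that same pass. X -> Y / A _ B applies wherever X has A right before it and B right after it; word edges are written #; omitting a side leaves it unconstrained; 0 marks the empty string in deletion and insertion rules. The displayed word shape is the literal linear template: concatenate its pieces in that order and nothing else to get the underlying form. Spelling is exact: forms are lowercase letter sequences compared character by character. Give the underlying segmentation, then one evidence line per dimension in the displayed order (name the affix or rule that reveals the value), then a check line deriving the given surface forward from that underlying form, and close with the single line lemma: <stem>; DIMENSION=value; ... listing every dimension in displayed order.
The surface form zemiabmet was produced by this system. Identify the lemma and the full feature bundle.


underlying: zemiab-m-ed
NUM=so - signalled by the affix -ed
MOD=so - signalled by the affix -m
check: zemiabmed -> zemiabmet
lemma: zemiab; NUM=so; MOD=so


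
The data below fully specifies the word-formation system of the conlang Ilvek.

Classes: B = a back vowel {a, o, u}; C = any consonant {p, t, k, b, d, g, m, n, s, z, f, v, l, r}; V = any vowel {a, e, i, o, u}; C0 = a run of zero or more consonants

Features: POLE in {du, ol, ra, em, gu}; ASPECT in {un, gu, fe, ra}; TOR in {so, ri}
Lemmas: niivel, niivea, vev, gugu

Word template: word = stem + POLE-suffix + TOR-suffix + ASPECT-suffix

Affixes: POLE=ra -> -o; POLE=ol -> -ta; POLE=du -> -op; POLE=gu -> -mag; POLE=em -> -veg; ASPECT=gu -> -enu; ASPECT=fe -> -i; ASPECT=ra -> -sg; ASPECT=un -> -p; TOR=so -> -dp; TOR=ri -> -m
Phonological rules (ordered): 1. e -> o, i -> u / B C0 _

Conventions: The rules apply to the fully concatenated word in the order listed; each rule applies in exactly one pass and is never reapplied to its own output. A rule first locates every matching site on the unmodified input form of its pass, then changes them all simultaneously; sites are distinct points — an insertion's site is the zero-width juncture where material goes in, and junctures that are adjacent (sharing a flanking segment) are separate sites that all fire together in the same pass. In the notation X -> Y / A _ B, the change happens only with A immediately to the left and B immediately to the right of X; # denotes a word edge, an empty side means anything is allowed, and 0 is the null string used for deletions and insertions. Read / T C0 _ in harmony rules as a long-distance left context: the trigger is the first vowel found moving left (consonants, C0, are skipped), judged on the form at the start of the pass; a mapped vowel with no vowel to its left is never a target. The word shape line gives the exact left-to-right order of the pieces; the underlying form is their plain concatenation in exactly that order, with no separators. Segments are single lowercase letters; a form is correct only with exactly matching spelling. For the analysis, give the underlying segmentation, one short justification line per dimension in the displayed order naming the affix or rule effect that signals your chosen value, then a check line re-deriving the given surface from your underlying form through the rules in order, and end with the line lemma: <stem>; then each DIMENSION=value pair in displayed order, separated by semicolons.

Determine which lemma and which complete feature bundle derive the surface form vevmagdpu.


underlying: vev-mag-dp-i
POLE=gu - signalled by the affix -mag
ASPECT=fe - signalled by the affix -i
TOR=so - signalled by the affix -dp
check: vevmagdpi -> vevmagdpu
lemma: vev; POLE=gu; ASPECT=fe; TOR=so


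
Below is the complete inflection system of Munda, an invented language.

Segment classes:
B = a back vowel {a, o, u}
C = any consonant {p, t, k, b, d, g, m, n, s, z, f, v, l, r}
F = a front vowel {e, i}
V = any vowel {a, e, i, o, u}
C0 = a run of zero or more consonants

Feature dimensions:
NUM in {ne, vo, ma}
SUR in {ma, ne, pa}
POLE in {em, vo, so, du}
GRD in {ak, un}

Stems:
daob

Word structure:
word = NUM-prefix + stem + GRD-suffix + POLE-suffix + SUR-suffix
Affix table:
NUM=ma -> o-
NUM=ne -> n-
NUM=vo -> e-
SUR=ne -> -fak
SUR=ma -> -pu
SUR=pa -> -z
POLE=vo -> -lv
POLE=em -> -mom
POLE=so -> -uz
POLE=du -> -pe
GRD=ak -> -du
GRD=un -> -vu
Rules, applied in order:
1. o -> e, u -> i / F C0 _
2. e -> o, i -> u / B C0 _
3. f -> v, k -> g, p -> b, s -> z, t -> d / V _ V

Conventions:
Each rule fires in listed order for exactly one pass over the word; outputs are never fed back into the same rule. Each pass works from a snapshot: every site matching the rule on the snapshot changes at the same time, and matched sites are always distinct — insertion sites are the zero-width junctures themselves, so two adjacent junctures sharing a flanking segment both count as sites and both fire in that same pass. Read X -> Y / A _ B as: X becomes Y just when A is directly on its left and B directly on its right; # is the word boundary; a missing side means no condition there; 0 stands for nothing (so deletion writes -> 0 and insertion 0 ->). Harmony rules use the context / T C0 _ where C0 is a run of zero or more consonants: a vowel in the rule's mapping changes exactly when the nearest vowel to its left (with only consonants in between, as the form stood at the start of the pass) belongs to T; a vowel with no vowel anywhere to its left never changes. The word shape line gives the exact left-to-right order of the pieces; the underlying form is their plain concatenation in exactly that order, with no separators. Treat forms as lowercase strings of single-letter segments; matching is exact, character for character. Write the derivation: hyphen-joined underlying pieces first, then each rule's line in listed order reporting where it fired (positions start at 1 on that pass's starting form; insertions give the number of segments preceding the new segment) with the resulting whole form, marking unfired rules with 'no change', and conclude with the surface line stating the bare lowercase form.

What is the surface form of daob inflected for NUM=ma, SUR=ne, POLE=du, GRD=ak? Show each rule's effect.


underlying: o-daob-du-pe-fak
1. o -> e, u -> i / F C0 _: no change
2. e -> o, i -> u / B C0 _: fires at position(s) 9: odaobdupofak
3. f -> v, k -> g, p -> b, s -> z, t -> d / V _ V: fires at position(s) 8, 10: odaobdubovak
surface: odaobdubovak


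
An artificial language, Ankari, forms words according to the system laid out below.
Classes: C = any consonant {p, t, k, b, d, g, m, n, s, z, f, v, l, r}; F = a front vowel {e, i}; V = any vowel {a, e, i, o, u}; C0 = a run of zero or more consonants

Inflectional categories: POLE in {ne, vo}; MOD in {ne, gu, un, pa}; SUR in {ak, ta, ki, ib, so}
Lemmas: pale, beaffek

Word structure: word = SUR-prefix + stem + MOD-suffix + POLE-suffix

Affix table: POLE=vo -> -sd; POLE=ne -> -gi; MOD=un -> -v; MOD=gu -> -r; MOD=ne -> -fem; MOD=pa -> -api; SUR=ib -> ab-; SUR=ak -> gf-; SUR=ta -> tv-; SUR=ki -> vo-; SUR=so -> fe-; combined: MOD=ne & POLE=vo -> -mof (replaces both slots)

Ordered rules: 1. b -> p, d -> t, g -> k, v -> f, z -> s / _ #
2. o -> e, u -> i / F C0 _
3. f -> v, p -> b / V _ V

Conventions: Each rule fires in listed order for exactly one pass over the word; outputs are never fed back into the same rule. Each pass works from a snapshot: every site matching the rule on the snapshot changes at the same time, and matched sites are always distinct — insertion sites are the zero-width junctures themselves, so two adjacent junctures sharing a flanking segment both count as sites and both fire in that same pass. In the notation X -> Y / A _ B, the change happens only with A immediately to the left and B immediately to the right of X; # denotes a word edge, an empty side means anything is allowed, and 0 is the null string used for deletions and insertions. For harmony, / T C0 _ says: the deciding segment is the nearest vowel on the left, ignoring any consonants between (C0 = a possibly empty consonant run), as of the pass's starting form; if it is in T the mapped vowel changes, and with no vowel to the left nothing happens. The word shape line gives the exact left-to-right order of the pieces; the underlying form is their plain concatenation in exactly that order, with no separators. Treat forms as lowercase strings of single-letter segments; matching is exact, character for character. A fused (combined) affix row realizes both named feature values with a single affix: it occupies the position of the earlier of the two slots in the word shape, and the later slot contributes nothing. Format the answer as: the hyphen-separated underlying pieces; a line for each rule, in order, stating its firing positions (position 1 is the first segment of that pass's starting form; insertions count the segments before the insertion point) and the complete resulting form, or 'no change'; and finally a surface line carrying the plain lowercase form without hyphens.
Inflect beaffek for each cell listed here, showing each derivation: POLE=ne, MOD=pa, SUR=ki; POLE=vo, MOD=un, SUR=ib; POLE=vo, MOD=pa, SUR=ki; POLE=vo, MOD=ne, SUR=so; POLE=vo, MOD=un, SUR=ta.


cell POLE=ne, MOD=pa, SUR=ki:
underlying: vo-beaffek-api-gi
1. b -> p, d -> t, g -> k, v -> f, z -> s / _ #: no change
2. o -> e, u -> i / F C0 _: no change
3. f -> v, p -> b / V _ V: fires at position(s) 11: vobeaffekabigi
surface: vobeaffekabigi

cell POLE=vo, MOD=un, SUR=ib:
underlying: ab-beaffek-v-sd
1. b -> p, d -> t, g -> k, v -> f, z -> s / _ #: fires at position(s) 12: abbeaffekvst
2. o -> e, u -> i / F C0 _: no change
3. f -> v, p -> b / V _ V: no change
surface: abbeaffekvst

cell POLE=vo, MOD=pa, SUR=ki:
underlying: vo-beaffek-api-sd
1. b -> p, d -> t, g -> k, v -> f, z -> s / _ #: fires at position(s) 14: vobeaffekapist
2. o -> e, u -> i / F C0 _: no change
3. f -> v, p -> b / V _ V: fires at position(s) 11: vobeaffekabist
surface: vobeaffekabist

cell POLE=vo, MOD=ne, SUR=so:
underlying: fe-beaffek-mof
1. b -> p, d -> t, g -> k, v -> f, z -> s / _ #: no change
2. o -> e, u -> i / F C0 _: fires at position(s) 11: febeaffekmef
3. f -> v, p -> b / V _ V: no change
surface: febeaffekmef

cell POLE=vo, MOD=un, SUR=ta:
underlying: tv-beaffek-v-sd
1. b -> p, d -> t, g -> k, v -> f, z -> s / _ #: fires at position(s) 12: tvbeaffekvst
2. o -> e, u -> i / F C0 _: no change
3. f -> v, p -> b / V _ V: no change
surface: tvbeaffekvst


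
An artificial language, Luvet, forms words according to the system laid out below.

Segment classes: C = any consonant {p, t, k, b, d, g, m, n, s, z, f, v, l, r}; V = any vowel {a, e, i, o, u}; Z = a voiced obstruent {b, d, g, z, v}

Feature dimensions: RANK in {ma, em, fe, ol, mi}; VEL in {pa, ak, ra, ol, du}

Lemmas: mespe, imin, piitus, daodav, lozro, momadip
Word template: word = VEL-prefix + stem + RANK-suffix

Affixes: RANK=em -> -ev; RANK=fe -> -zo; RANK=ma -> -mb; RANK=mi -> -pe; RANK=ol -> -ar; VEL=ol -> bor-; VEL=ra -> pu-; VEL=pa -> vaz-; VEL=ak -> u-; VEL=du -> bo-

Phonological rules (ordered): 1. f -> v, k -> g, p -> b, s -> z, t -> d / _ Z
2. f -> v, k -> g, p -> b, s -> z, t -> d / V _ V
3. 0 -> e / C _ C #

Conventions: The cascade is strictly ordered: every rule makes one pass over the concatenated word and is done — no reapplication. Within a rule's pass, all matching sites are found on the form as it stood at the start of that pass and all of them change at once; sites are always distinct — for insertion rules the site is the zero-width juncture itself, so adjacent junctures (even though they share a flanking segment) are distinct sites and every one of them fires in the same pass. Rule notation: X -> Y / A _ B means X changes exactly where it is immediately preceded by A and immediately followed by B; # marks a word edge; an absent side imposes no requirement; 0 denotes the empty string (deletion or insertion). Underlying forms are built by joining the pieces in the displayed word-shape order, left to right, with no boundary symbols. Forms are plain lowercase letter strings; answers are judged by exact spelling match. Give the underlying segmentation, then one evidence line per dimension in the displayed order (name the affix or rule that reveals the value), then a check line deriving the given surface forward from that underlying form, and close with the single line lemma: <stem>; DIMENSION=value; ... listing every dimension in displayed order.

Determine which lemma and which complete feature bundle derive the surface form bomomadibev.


underlying: bo-momadip-ev
RANK=em - signalled by the affix -ev
VEL=du - signalled by the affix bo-
check: bomomadipev -> bomomadipev -> bomomadibev -> bomomadibev
lemma: momadip; RANK=em; VEL=du


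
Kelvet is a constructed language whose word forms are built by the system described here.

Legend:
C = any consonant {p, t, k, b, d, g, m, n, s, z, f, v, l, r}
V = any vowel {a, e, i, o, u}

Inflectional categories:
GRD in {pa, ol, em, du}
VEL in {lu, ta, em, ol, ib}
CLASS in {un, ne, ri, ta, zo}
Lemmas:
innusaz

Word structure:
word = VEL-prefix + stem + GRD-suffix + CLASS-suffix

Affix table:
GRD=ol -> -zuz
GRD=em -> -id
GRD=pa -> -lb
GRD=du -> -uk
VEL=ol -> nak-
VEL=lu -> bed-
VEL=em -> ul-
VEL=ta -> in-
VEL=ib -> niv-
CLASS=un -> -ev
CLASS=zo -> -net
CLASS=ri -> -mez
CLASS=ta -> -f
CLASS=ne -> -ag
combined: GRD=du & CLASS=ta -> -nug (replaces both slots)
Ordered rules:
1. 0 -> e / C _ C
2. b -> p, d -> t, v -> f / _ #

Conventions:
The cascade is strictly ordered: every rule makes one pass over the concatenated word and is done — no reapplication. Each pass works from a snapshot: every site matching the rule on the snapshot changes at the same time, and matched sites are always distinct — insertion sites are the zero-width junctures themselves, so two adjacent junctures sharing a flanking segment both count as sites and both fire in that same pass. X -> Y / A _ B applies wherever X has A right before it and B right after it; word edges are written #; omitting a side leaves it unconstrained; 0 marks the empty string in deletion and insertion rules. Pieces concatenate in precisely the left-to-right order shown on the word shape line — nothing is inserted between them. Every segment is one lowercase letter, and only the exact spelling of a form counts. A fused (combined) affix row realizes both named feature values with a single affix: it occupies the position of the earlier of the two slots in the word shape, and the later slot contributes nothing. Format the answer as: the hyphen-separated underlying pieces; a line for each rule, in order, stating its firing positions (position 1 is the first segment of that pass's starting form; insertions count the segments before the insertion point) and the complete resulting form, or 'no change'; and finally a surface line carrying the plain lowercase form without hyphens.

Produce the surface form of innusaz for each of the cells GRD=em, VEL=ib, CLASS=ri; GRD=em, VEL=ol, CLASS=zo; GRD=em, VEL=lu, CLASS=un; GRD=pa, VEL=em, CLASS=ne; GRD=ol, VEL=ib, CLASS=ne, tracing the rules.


cell GRD=em, VEL=ib, CLASS=ri:
underlying: niv-innusaz-id-mez
1. 0 -> e / C _ C: inserts after position(s) 5, 12: nivinenusazidemez
2. b -> p, d -> t, v -> f / _ #: no change
surface: nivinenusazidemez

cell GRD=em, VEL=ol, CLASS=zo:
underlying: nak-innusaz-id-net
1. 0 -> e / C _ C: inserts after position(s) 5, 12: nakinenusazidenet
2. b -> p, d -> t, v -> f / _ #: no change
surface: nakinenusazidenet

cell GRD=em, VEL=lu, CLASS=un:
underlying: bed-innusaz-id-ev
1. 0 -> e / C _ C: inserts after position(s) 5: bedinenusazidev
2. b -> p, d -> t, v -> f / _ #: fires at position(s) 15: bedinenusazidef
surface: bedinenusazidef

cell GRD=pa, VEL=em, CLASS=ne:
underlying: ul-innusaz-lb-ag
1. 0 -> e / C _ C: inserts after position(s) 4, 9, 10: ulinenusazelebag
2. b -> p, d -> t, v -> f / _ #: no change
surface: ulinenusazelebag

cell GRD=ol, VEL=ib, CLASS=ne:
underlying: niv-innusaz-zuz-ag
1. 0 -> e / C _ C: inserts after position(s) 5, 10: nivinenusazezuzag
2. b -> p, d -> t, v -> f / _ #: no change
surface: nivinenusazezuzag


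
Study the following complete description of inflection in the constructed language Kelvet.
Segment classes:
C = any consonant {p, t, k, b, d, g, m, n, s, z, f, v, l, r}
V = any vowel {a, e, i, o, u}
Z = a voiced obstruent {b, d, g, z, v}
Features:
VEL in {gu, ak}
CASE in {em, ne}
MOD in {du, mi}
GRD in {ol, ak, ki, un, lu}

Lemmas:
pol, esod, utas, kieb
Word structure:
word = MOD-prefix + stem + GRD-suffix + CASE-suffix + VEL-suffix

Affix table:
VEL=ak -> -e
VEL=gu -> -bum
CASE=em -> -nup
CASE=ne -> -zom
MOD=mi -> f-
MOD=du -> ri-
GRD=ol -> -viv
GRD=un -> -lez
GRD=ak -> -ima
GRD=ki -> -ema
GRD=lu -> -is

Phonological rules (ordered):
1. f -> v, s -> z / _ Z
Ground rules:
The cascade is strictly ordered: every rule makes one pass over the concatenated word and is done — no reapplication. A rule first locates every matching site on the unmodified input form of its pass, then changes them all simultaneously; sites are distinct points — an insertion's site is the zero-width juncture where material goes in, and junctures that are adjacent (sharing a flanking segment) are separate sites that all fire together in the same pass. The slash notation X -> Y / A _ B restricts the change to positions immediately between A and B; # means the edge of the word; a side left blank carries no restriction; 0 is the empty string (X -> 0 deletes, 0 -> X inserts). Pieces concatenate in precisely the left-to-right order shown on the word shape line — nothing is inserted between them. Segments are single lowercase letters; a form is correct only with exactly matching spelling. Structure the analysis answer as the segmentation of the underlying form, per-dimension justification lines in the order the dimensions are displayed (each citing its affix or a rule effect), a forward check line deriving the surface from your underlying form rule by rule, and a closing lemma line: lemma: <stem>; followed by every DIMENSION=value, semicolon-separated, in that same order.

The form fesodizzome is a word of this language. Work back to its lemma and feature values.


underlying: f-esod-is-zom-e
VEL=ak - signalled by the affix -e
CASE=ne - signalled by the affix -zom
MOD=mi - signalled by the affix f-
GRD=lu - signalled by the affix -is
check: fesodiszome -> fesodizzome
lemma: esod; VEL=ak; CASE=ne; MOD=mi; GRD=lu
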